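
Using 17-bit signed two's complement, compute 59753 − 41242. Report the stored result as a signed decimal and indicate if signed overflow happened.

18511; no overflow

59753 → 01110100101101001
41242 → 01010000100011010
Subtract via negate-and-add: invert 01010000100011010 + 1 = 10101111011100110 (i.e. -41242).
  01110100101101001
+ 10101111011100110
= 00100100001001111  (discard carry-out 1)
Result 00100100001001111: MSB = 0 → value 18511.
Addends (after negating the subtrahend) have opposite signs, so signed overflow cannot occur.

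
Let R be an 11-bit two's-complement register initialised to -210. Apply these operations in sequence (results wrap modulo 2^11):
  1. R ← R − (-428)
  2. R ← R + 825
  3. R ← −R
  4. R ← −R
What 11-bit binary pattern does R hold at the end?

10000010011

Start: R = -210 = 11100101110.
R = -210 − (-428) = 218 = 00011011010
R = 218 + 825 = 1043; wraps to -1005 = 10000010011
R = −(-1005) = 1005 = 01111101101
R = −(1005) = -1005 = 10000010011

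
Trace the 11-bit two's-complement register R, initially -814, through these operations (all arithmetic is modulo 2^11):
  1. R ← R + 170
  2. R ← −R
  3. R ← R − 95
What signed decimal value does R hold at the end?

Start: R = -814 = 10011010010.
R = -814 + 170 = -644 = 10101111100
R = −(-644) = 644 = 01010000100
R = 644 − 95 = 549 = 01000100101

549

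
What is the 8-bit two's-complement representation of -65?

10111111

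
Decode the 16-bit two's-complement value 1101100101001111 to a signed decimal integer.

-9905

MSB is 1, so the value is negative.
Unsigned reading: 55631. Subtract 2^16 = 65536: 55631 − 65536 = -9905.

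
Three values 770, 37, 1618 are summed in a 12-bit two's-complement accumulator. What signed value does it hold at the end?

-1671

770 + 37 = 807 (001100100111)
807 + 1618 = 2425 → wraps to -1671 (100101111001)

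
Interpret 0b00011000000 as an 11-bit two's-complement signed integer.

192

MSB is 0, so the value is non-negative: 00011000000 = 192.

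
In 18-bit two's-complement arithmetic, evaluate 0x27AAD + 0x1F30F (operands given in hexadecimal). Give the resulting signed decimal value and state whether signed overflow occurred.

0x27AAD = 100111101010101101 = -99667 (signed)
0x1F30F = 011111001100001111 = 127759 (signed)
  100111101010101101
+ 011111001100001111
= 000110110110111100  (discard carry-out 1)
Result 000110110110111100: MSB = 0 → value 28092.
Addends have opposite signs, so signed overflow cannot occur.

28092; no overflow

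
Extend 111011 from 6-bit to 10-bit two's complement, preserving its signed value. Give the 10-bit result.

MSB of 111011 is 1; replicate it into the new high bits.
1111|111011 → 1111111011 (still -5).

1111111011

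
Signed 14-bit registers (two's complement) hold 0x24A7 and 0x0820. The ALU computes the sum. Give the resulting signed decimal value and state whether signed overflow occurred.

0x24A7 = 10010010100111 = -7001 (signed)
0x0820 = 00100000100000 = 2080 (signed)
  10010010100111
+ 00100000100000
= 10110011000111
Result 10110011000111: MSB = 1 → 11463 − 16384 = -4921.
Addends have opposite signs, so signed overflow cannot occur.

-4921; no overflow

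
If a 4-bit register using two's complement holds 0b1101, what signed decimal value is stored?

-3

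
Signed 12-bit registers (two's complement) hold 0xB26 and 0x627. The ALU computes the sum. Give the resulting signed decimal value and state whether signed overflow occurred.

333; no overflow

0xB26 = 101100100110 = -1242 (signed)
0x627 = 011000100111 = 1575 (signed)
  101100100110
+ 011000100111
= 000101001101  (discard carry-out 1)
Result 000101001101: MSB = 0 → value 333.
Addends have opposite signs, so signed overflow cannot occur.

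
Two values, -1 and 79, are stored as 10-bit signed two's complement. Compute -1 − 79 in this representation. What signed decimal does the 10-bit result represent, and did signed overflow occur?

-1 → 1111111111
79 → 0001001111
Subtract via negate-and-add: invert 0001001111 + 1 = 1110110001 (i.e. -79).
  1111111111
+ 1110110001
= 1110110000  (discard carry-out 1)
Result 1110110000: MSB = 1 → 944 − 1024 = -80.
Both addends (after negating the subtrahend) are negative and so is the stored result: no signed overflow.

-80; no overflow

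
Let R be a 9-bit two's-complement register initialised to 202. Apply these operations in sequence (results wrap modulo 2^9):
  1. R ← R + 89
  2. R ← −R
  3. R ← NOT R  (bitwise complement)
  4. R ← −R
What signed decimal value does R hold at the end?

222

Start: R = 202 = 011001010.
R = 202 + 89 = 291; wraps to -221 = 100100011
R = −(-221) = 221 = 011011101
R = NOT 011011101 = 100100010 = -222
R = −(-222) = 222 = 011011110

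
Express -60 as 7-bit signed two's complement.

1000100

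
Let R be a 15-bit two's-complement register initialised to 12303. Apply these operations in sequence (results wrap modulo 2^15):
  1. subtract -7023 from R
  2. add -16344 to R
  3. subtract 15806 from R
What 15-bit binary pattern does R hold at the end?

100110111101000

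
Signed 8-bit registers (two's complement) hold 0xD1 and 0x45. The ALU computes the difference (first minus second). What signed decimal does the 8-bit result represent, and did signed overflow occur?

-116; no overflow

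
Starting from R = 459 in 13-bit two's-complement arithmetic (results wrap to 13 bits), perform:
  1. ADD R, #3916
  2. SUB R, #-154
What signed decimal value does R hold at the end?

-3663

Start: R = 459 = 0000111001011.
R = 459 + 3916 = 4375; wraps to -3817 = 1000100010111
R = -3817 − (-154) = -3663 = 1000110110001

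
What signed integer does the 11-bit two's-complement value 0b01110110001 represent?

945

MSB is 0, so the value is non-negative: 01110110001 = 945.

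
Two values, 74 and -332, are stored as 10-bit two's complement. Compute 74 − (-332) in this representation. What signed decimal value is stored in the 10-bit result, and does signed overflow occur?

406; no overflow

74 → 0001001010
-332 → 1010110100
Subtract via negate-and-add: invert 1010110100 + 1 = 0101001100 (i.e. 332).
  0001001010
+ 0101001100
= 0110010110
Result 0110010110: MSB = 0 → value 406.
Both addends (after negating the subtrahend) are non-negative and so is the stored result: no signed overflow.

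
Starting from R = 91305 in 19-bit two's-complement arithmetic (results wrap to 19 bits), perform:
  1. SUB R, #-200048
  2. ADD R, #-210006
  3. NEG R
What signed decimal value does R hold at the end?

-81347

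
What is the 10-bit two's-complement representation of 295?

0100100111

295 is non-negative, so write it directly in 10 bits: 0100100111.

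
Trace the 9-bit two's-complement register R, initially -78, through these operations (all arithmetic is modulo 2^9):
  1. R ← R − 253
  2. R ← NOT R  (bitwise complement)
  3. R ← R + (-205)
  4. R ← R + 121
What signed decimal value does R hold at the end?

Start: R = -78 = 110110010.
R = -78 − 253 = -331; wraps to 181 = 010110101
R = NOT 010110101 = 101001010 = -182
R = -182 + (-205) = -387; wraps to 125 = 001111101
R = 125 + 121 = 246 = 011110110

246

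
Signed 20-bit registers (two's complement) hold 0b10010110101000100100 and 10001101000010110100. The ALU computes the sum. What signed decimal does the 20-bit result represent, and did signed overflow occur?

0b10010110101000100100 → 10010110101000100100 = -431580 (signed)
10001101000010110100 = -470860 (signed)
  10010110101000100100
+ 10001101000010110100
= 00100011101011011000  (discard carry-out 1)
Result 00100011101011011000: MSB = 0 → value 146136.
Both addends are negative but the stored result is non-negative: signed overflow. The true value -431580 + (-470860) = -902440 lies outside [-524288, 524287].

146136; overflow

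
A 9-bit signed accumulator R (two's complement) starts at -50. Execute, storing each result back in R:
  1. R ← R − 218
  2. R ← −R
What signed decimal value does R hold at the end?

Start: R = -50 = 111001110.
R = -50 − 218 = -268; wraps to 244 = 011110100
R = −(244) = -244 = 100001100

-244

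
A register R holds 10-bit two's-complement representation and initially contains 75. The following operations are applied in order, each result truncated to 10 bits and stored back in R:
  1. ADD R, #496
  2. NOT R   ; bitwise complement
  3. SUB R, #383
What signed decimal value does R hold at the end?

69

Start: R = 75 = 0001001011.
R = 75 + 496 = 571; wraps to -453 = 1000111011
R = NOT 1000111011 = 0111000100 = 452
R = 452 − 383 = 69 = 0001000101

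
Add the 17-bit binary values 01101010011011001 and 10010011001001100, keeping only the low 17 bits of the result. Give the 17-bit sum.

11111101100100101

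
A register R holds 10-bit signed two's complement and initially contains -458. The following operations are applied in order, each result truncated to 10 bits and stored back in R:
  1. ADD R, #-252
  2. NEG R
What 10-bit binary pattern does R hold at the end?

1011000110

Start: R = -458 = 1000110110.
R = -458 + (-252) = -710; wraps to 314 = 0100111010
R = −(314) = -314 = 1011000110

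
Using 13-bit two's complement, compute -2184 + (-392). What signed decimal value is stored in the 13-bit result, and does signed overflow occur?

-2184 → 1011101111000
-392 → 1111001111000
  1011101111000
+ 1111001111000
= 1010111110000  (discard carry-out 1)
Result 1010111110000: MSB = 1 → 5616 − 8192 = -2576.
Both addends are negative and so is the stored result: no signed overflow.

-2576; no overflow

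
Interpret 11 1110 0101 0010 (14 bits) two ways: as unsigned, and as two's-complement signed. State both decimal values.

unsigned = 15954, signed = -430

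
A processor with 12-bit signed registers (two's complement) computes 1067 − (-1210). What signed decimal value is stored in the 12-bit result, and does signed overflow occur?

-1819; overflow

1067 → 010000101011
-1210 → 101101000110
Subtract via negate-and-add: invert 101101000110 + 1 = 010010111010 (i.e. 1210).
  010000101011
+ 010010111010
= 100011100101
Result 100011100101: MSB = 1 → 2277 − 4096 = -1819.
Both addends (after negating the subtrahend) are non-negative but the stored result is negative: signed overflow. The true value 1067 − (-1210) = 2277 lies outside [-2048, 2047].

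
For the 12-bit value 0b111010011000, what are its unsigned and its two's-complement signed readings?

unsigned = 3736, signed = -360

Unsigned: 111010011000 = 3736.
Signed: MSB=1 → 3736 − 4096 = -360.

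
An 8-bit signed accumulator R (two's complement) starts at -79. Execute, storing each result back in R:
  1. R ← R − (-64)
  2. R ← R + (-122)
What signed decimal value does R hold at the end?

Start: R = -79 = 10110001.
R = -79 − (-64) = -15 = 11110001
R = -15 + (-122) = -137; wraps to 119 = 01110111

119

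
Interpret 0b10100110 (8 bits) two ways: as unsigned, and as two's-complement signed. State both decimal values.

Unsigned: 10100110 = 166.
Signed: MSB=1 → 166 − 256 = -90.

unsigned = 166, signed = -90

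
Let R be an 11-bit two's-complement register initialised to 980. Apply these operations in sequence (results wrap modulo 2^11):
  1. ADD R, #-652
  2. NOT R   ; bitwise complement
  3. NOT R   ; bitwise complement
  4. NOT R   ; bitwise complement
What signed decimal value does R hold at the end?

Start: R = 980 = 01111010100.
R = 980 + (-652) = 328 = 00101001000
R = NOT 00101001000 = 11010110111 = -329
R = NOT 11010110111 = 00101001000 = 328
R = NOT 00101001000 = 11010110111 = -329

-329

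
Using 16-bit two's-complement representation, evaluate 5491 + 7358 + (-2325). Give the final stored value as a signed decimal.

10524

5491 + 7358 = 12849 (0011001000110001)
12849 + (-2325) = 10524 (0010100100011100)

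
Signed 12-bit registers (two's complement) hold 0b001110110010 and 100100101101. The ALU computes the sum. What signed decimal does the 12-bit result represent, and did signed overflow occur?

-801; no overflow

0b001110110010 → 001110110010 = 946 (signed)
100100101101 = -1747 (signed)
  001110110010
+ 100100101101
= 110011011111
Result 110011011111: MSB = 1 → 3295 − 4096 = -801.
Addends have opposite signs, so signed overflow cannot occur.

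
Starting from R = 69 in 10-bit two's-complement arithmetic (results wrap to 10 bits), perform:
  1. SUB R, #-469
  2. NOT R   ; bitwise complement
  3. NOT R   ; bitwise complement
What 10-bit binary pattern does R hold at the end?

1000011010

Start: R = 69 = 0001000101.
R = 69 − (-469) = 538; wraps to -486 = 1000011010
R = NOT 1000011010 = 0111100101 = 485
R = NOT 0111100101 = 1000011010 = -486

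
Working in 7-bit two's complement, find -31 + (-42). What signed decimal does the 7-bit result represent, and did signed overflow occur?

55; overflow

-31 → 1100001
-42 → 1010110
  1100001
+ 1010110
= 0110111  (discard carry-out 1)
Result 0110111: MSB = 0 → value 55.
Both addends are negative but the stored result is non-negative: signed overflow. The true value -31 + (-42) = -73 lies outside [-64, 63].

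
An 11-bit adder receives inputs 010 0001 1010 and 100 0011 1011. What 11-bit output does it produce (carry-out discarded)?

11001010101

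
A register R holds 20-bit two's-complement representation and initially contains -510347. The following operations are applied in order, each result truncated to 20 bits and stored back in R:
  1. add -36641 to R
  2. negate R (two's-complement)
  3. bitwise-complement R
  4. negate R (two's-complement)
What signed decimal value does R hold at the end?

-501587

Start: R = -510347 = 10000011011001110101.
R = -510347 + (-36641) = -546988; wraps to 501588 = 01111010011101010100
R = −(501588) = -501588 = 10000101100010101100
R = NOT 10000101100010101100 = 01111010011101010011 = 501587
R = −(501587) = -501587 = 10000101100010101101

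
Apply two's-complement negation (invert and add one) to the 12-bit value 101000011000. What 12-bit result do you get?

010111101000

Invert: 010111100111. Add 1: 010111101000.
Check: 101000011000 = -1512, 010111101000 = 1512.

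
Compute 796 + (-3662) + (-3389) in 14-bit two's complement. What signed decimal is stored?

-6255

796 + (-3662) = -2866 (11010011001110)
-2866 + (-3389) = -6255 (10011110010001)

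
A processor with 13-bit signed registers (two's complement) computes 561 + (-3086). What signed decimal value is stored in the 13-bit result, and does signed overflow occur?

561 → 0001000110001
-3086 → 1001111110010
  0001000110001
+ 1001111110010
= 1011000100011
Result 1011000100011: MSB = 1 → 5667 − 8192 = -2525.
Addends have opposite signs, so signed overflow cannot occur.

-2525; no overflow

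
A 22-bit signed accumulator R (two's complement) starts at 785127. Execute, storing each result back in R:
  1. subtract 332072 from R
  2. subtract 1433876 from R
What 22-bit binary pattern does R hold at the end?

1100010000100010101011

Start: R = 785127 = 0010111111101011100111.
R = 785127 − 332072 = 453055 = 0001101110100110111111
R = 453055 − 1433876 = -980821 = 1100010000100010101011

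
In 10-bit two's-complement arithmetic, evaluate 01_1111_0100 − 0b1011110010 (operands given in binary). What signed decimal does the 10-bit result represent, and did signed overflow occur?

-254; overflow

01_1111_0100 → 0111110100 = 500 (signed)
0b1011110010 → 1011110010 = -270 (signed)
Subtract via negate-and-add: invert 1011110010 + 1 = 0100001110 (i.e. 270).
  0111110100
+ 0100001110
= 1100000010
Result 1100000010: MSB = 1 → 770 − 1024 = -254.
Both addends (after negating the subtrahend) are non-negative but the stored result is negative: signed overflow. The true value 500 − (-270) = 770 lies outside [-512, 511].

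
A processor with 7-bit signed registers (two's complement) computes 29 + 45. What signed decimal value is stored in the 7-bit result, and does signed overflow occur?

29 → 0011101
45 → 0101101
  0011101
+ 0101101
= 1001010
Result 1001010: MSB = 1 → 74 − 128 = -54.
Both addends are non-negative but the stored result is negative: signed overflow. The true value 29 + 45 = 74 lies outside [-64, 63].

-54; overflow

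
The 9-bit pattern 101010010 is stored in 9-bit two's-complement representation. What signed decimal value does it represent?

MSB is 1, so the value is negative.
Invert: 010101101. Add 1: 010101110 = 174. So the value is −174.

-174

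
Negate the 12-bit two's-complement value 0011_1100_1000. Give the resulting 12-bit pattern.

Invert: 110000110111. Add 1: 110000111000.

110000111000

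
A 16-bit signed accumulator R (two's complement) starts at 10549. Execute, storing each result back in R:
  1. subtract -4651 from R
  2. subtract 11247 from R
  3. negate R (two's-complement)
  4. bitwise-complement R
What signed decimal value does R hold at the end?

Start: R = 10549 = 0010100100110101.
R = 10549 − (-4651) = 15200 = 0011101101100000
R = 15200 − 11247 = 3953 = 0000111101110001
R = −(3953) = -3953 = 1111000010001111
R = NOT 1111000010001111 = 0000111101110000 = 3952

3952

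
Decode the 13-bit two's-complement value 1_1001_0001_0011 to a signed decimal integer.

MSB is 1, so the value is negative.
Unsigned reading: 6419. Subtract 2^13 = 8192: 6419 − 8192 = -1773.

-1773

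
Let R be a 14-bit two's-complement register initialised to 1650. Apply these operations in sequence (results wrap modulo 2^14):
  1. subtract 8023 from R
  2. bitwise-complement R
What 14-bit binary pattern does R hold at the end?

01100011100100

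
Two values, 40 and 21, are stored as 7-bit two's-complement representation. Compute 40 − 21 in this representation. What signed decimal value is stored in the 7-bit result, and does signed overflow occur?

19; no overflow

40 → 0101000
21 → 0010101
Subtract via negate-and-add: invert 0010101 + 1 = 1101011 (i.e. -21).
  0101000
+ 1101011
= 0010011  (discard carry-out 1)
Result 0010011: MSB = 0 → value 19.
Addends (after negating the subtrahend) have opposite signs, so signed overflow cannot occur.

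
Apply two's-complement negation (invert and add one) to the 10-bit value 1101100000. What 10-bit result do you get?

0010100000

Invert: 0010011111. Add 1: 0010100000.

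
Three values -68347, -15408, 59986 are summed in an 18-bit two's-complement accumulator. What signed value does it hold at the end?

-68347 + (-15408) = -83755 (101011100011010101)
-83755 + 59986 = -23769 (111010001100100111)

-23769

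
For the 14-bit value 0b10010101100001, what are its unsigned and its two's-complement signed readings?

Unsigned: 10010101100001 = 9569.
Signed: MSB=1 → 9569 − 16384 = -6815.

unsigned = 9569, signed = -6815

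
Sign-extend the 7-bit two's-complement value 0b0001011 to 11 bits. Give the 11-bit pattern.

00000001011

MSB of 0001011 is 0; replicate it into the new high bits.
0000|0001011 → 00000001011 (still 11).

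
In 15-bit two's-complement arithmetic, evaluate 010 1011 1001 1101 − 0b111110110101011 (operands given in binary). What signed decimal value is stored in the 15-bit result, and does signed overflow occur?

11762; no overflow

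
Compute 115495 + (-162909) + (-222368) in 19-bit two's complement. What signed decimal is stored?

254506

115495 + (-162909) = -47414 (1110100011011001010)
-47414 + (-222368) = -269782 → wraps to 254506 (0111110001000101010)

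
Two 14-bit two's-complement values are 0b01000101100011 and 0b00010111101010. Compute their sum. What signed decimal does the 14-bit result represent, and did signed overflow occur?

0b01000101100011 → 01000101100011 = 4451 (signed)
0b00010111101010 → 00010111101010 = 1514 (signed)
  01000101100011
+ 00010111101010
= 01011101001101
Result 01011101001101: MSB = 0 → value 5965.
Both addends are non-negative and so is the stored result: no signed overflow.

5965; no overflow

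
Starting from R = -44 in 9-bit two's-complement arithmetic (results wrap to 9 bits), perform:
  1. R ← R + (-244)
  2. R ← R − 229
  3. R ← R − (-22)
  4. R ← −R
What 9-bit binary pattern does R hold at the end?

Start: R = -44 = 111010100.
R = -44 + (-244) = -288; wraps to 224 = 011100000
R = 224 − 229 = -5 = 111111011
R = -5 − (-22) = 17 = 000010001
R = −(17) = -17 = 111101111

111101111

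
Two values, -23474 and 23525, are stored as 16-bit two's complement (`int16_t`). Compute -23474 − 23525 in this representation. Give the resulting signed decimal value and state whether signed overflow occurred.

18537; overflow

-23474 → 1010010001001110
23525 → 0101101111100101
Subtract via negate-and-add: invert 0101101111100101 + 1 = 1010010000011011 (i.e. -23525).
  1010010001001110
+ 1010010000011011
= 0100100001101001  (discard carry-out 1)
Result 0100100001101001: MSB = 0 → value 18537.
Both addends (after negating the subtrahend) are negative but the stored result is non-negative: signed overflow. The true value -23474 − 23525 = -46999 lies outside [-32768, 32767].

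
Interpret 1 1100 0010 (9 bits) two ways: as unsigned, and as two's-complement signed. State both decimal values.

Unsigned: 111000010 = 450.
Signed: MSB=1 → 450 − 512 = -62.

unsigned = 450, signed = -62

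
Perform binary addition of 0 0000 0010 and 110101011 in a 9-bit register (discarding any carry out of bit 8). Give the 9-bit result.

  000000010
+ 110101011
= 110101101

110101101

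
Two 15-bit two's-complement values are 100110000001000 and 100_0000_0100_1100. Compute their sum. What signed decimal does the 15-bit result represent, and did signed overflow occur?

100110000001000 = -13304 (signed)
100_0000_0100_1100 → 100000001001100 = -16308 (signed)
  100110000001000
+ 100000001001100
= 000110001010100  (discard carry-out 1)
Result 000110001010100: MSB = 0 → value 3156.
Both addends are negative but the stored result is non-negative: signed overflow. The true value -13304 + (-16308) = -29612 lies outside [-16384, 16383].

3156; overflow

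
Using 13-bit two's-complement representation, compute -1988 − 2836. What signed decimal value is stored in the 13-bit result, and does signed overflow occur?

-1988 → 1100000111100
2836 → 0101100010100
Subtract via negate-and-add: invert 0101100010100 + 1 = 1010011101100 (i.e. -2836).
  1100000111100
+ 1010011101100
= 0110100101000  (discard carry-out 1)
Result 0110100101000: MSB = 0 → value 3368.
Both addends (after negating the subtrahend) are negative but the stored result is non-negative: signed overflow. The true value -1988 − 2836 = -4824 lies outside [-4096, 4095].

3368; overflow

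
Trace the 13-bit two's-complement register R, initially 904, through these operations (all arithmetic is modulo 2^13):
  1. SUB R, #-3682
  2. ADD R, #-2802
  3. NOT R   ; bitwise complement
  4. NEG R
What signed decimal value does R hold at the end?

Start: R = 904 = 0001110001000.
R = 904 − (-3682) = 4586; wraps to -3606 = 1000111101010
R = -3606 + (-2802) = -6408; wraps to 1784 = 0011011111000
R = NOT 0011011111000 = 1100100000111 = -1785
R = −(-1785) = 1785 = 0011011111001

1785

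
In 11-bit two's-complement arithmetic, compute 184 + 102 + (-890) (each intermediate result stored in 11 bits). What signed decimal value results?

184 + 102 = 286 (00100011110)
286 + (-890) = -604 (10110100100)

-604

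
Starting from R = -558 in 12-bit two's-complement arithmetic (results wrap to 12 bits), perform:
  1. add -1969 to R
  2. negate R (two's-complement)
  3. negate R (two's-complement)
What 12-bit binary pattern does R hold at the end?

011000100001

Start: R = -558 = 110111010010.
R = -558 + (-1969) = -2527; wraps to 1569 = 011000100001
R = −(1569) = -1569 = 100111011111
R = −(-1569) = 1569 = 011000100001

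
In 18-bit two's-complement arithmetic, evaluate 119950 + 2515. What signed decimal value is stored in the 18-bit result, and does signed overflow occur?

122465; no overflow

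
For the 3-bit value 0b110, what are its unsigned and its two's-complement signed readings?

unsigned = 6, signed = -2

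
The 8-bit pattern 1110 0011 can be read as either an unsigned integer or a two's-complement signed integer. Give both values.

unsigned = 227, signed = -29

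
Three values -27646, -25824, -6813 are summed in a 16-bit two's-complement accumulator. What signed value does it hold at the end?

5253

-27646 + (-25824) = -53470 → wraps to 12066 (0010111100100010)
12066 + (-6813) = 5253 (0001010010000101)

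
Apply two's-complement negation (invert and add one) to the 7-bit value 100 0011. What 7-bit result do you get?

Invert: 0111100. Add 1: 0111101.
Check: 1000011 = -61, 0111101 = 61.

0111101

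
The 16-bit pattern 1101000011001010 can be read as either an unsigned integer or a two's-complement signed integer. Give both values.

Unsigned: 1101000011001010 = 53450.
Signed: MSB=1 → 53450 − 65536 = -12086.

unsigned = 53450, signed = -12086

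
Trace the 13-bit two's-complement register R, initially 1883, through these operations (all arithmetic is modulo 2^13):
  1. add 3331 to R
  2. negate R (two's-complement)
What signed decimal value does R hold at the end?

2978

Start: R = 1883 = 0011101011011.
R = 1883 + 3331 = 5214; wraps to -2978 = 1010001011110
R = −(-2978) = 2978 = 0101110100010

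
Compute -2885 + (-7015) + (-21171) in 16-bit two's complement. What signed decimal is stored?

-31071

-2885 + (-7015) = -9900 (1101100101010100)
-9900 + (-21171) = -31071 (1000011010100001)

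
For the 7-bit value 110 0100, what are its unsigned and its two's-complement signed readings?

Unsigned: 1100100 = 100.
Signed: MSB=1 → 100 − 128 = -28.

unsigned = 100, signed = -28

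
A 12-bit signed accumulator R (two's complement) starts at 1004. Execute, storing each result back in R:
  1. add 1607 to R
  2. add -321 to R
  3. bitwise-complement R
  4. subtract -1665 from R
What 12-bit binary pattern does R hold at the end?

110110001110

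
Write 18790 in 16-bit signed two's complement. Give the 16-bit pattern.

0100100101100110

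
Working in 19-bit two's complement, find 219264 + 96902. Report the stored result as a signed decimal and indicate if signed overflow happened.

-208122; overflow

219264 → 0110101100010000000
96902 → 0010111101010000110
  0110101100010000000
+ 0010111101010000110
= 1001101001100000110
Result 1001101001100000110: MSB = 1 → 316166 − 524288 = -208122.
Both addends are non-negative but the stored result is negative: signed overflow. The true value 219264 + 96902 = 316166 lies outside [-262144, 262143].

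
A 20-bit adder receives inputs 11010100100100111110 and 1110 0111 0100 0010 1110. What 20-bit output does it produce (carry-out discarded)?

  11010100100100111110
+ 11100111010000101110
= 10111011110101101100  (discard carry-out 1)

10111011110101101100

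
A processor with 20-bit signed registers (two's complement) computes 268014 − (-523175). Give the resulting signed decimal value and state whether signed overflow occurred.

-257387; overflow

268014 → 01000001011011101110
-523175 → 10000000010001011001
Subtract via negate-and-add: invert 10000000010001011001 + 1 = 01111111101110100111 (i.e. 523175).
  01000001011011101110
+ 01111111101110100111
= 11000001001010010101
Result 11000001001010010101: MSB = 1 → 791189 − 1048576 = -257387.
Both addends (after negating the subtrahend) are non-negative but the stored result is negative: signed overflow. The true value 268014 − (-523175) = 791189 lies outside [-524288, 524287].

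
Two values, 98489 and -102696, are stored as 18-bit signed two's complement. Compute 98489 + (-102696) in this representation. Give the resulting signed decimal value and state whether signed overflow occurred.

-4207; no overflow

98489 → 011000000010111001
-102696 → 100110111011011000
  011000000010111001
+ 100110111011011000
= 111110111110010001
Result 111110111110010001: MSB = 1 → 257937 − 262144 = -4207.
Addends have opposite signs, so signed overflow cannot occur.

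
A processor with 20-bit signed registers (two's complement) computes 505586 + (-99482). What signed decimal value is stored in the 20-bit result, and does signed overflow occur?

505586 → 01111011011011110010
-99482 → 11100111101101100110
  01111011011011110010
+ 11100111101101100110
= 01100011001001011000  (discard carry-out 1)
Result 01100011001001011000: MSB = 0 → value 406104.
Addends have opposite signs, so signed overflow cannot occur.

406104; no overflow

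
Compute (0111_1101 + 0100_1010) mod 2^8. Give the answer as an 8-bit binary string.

11000111

  01111101
+ 01001010
= 11000111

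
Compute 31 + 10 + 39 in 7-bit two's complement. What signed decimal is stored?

-48

31 + 10 = 41 (0101001)
41 + 39 = 80 → wraps to -48 (1010000)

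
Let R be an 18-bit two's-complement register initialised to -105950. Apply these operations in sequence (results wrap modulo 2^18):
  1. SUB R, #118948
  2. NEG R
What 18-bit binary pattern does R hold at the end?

110110111010000010

Start: R = -105950 = 100110001000100010.
R = -105950 − 118948 = -224898; wraps to 37246 = 001001000101111110
R = −(37246) = -37246 = 110110111010000010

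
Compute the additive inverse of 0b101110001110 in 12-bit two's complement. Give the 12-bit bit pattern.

Invert: 010001110001. Add 1: 010001110010.
Check: 101110001110 = -1138, 010001110010 = 1138.

010001110010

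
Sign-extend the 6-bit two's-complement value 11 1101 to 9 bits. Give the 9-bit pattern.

111111101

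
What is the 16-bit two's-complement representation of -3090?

|-3090| = 3090 = 0000110000010010 in 16 bits.
Invert the bits: 1111001111101101. Add 1: 1111001111101110.

1111001111101110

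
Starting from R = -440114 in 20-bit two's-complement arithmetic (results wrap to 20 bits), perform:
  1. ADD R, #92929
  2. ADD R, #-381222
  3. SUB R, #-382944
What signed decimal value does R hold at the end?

-345463

Start: R = -440114 = 10010100100011001110.
R = -440114 + 92929 = -347185 = 10101011001111001111
R = -347185 + (-381222) = -728407; wraps to 320169 = 01001110001010101001
R = 320169 − (-382944) = 703113; wraps to -345463 = 10101011101010001001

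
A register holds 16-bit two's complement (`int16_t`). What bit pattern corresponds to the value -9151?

1101110001000001

|-9151| = 9151 = 0010001110111111 in 16 bits.
Invert the bits: 1101110001000000. Add 1: 1101110001000001.
Check: 1101110001000001 reads as 56385 − 65536 = -9151.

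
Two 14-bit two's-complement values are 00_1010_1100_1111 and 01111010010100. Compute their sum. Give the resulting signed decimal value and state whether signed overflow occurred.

00_1010_1100_1111 → 00101011001111 = 2767 (signed)
01111010010100 = 7828 (signed)
  00101011001111
+ 01111010010100
= 10100101100011
Result 10100101100011: MSB = 1 → 10595 − 16384 = -5789.
Both addends are non-negative but the stored result is negative: signed overflow. The true value 2767 + 7828 = 10595 lies outside [-8192, 8191].

-5789; overflow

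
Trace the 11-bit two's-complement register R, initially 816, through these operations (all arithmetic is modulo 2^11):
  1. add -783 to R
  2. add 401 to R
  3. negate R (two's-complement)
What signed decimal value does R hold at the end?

-434

Start: R = 816 = 01100110000.
R = 816 + (-783) = 33 = 00000100001
R = 33 + 401 = 434 = 00110110010
R = −(434) = -434 = 11001001110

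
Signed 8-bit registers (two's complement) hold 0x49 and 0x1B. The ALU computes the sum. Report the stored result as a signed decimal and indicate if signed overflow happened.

0x49 = 01001001 = 73 (signed)
0x1B = 00011011 = 27 (signed)
  01001001
+ 00011011
= 01100100
Result 01100100: MSB = 0 → value 100.
Both addends are non-negative and so is the stored result: no signed overflow.

100; no overflow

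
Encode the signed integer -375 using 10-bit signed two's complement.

|-375| = 375 = 0101110111 in 10 bits.
Invert the bits: 1010001000. Add 1: 1010001001.
Check: 1010001001 reads as 649 − 1024 = -375.

1010001001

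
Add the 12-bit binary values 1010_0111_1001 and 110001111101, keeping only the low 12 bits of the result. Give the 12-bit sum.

  101001111001
+ 110001111101
= 011011110110  (discard carry-out 1)

011011110110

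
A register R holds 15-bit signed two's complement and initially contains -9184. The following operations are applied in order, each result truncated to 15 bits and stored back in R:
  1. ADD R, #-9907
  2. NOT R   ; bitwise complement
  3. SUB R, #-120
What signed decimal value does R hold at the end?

Start: R = -9184 = 101110000100000.
R = -9184 + (-9907) = -19091; wraps to 13677 = 011010101101101
R = NOT 011010101101101 = 100101010010010 = -13678
R = -13678 − (-120) = -13558 = 100101100001010

-13558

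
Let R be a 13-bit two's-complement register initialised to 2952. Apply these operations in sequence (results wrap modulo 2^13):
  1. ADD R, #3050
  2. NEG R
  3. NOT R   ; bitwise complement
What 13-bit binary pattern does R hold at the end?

1011101110001

Start: R = 2952 = 0101110001000.
R = 2952 + 3050 = 6002; wraps to -2190 = 1011101110010
R = −(-2190) = 2190 = 0100010001110
R = NOT 0100010001110 = 1011101110001 = -2191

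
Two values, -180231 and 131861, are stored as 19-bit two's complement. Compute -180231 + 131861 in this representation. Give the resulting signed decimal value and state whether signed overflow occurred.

-48370; no overflow

-180231 → 1010011111111111001
131861 → 0100000001100010101
  1010011111111111001
+ 0100000001100010101
= 1110100001100001110
Result 1110100001100001110: MSB = 1 → 475918 − 524288 = -48370.
Addends have opposite signs, so signed overflow cannot occur.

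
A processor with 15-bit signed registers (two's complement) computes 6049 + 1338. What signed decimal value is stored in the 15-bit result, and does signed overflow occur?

7387; no overflow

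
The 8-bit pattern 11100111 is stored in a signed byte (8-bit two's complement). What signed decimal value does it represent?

-25

MSB is 1, so the value is negative.
Invert: 00011000. Add 1: 00011001 = 25. So the value is −25.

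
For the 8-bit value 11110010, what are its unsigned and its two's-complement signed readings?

unsigned = 242, signed = -14

Unsigned: 11110010 = 242.
Signed: MSB=1 → 242 − 256 = -14.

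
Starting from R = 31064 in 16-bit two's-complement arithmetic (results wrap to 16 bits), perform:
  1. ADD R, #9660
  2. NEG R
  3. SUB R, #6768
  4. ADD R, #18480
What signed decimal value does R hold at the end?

-29012

Start: R = 31064 = 0111100101011000.
R = 31064 + 9660 = 40724; wraps to -24812 = 1001111100010100
R = −(-24812) = 24812 = 0110000011101100
R = 24812 − 6768 = 18044 = 0100011001111100
R = 18044 + 18480 = 36524; wraps to -29012 = 1000111010101100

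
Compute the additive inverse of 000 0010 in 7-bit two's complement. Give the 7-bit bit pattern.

1111110

Invert: 1111101. Add 1: 1111110.
Check: 0000010 = 2, 1111110 = -2.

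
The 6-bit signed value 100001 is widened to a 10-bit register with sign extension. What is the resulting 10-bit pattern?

1111100001

MSB of 100001 is 1; replicate it into the new high bits.
1111|100001 → 1111100001 (still -31).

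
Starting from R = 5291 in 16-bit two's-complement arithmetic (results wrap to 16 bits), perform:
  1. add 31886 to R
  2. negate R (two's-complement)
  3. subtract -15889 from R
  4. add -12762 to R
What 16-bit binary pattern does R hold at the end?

Start: R = 5291 = 0001010010101011.
R = 5291 + 31886 = 37177; wraps to -28359 = 1001000100111001
R = −(-28359) = 28359 = 0110111011000111
R = 28359 − (-15889) = 44248; wraps to -21288 = 1010110011011000
R = -21288 + (-12762) = -34050; wraps to 31486 = 0111101011111110

0111101011111110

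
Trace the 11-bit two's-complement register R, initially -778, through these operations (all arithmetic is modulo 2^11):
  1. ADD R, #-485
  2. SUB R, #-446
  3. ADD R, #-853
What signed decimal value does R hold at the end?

378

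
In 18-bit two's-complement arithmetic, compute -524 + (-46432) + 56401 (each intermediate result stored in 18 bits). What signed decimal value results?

9445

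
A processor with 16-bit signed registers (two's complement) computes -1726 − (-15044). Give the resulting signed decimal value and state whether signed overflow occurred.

13318; no overflow

-1726 → 1111100101000010
-15044 → 1100010100111100
Subtract via negate-and-add: invert 1100010100111100 + 1 = 0011101011000100 (i.e. 15044).
  1111100101000010
+ 0011101011000100
= 0011010000000110  (discard carry-out 1)
Result 0011010000000110: MSB = 0 → value 13318.
Addends (after negating the subtrahend) have opposite signs, so signed overflow cannot occur.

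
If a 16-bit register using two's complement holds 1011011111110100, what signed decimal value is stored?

-18444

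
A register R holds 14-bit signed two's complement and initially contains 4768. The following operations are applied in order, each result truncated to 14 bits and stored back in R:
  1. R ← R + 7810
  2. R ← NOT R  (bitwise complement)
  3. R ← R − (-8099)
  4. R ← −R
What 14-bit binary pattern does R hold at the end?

01000110000000

Start: R = 4768 = 01001010100000.
R = 4768 + 7810 = 12578; wraps to -3806 = 11000100100010
R = NOT 11000100100010 = 00111011011101 = 3805
R = 3805 − (-8099) = 11904; wraps to -4480 = 10111010000000
R = −(-4480) = 4480 = 01000110000000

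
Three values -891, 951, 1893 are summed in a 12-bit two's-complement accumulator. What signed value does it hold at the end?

1953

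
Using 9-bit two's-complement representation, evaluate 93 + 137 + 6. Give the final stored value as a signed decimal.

93 + 137 = 230 (011100110)
230 + 6 = 236 (011101100)

236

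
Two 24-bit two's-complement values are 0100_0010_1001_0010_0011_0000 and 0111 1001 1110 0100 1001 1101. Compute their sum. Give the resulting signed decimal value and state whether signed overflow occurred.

0100_0010_1001_0010_0011_0000 → 010000101001001000110000 = 4362800 (signed)
0111 1001 1110 0100 1001 1101 → 011110011110010010011101 = 7988381 (signed)
  010000101001001000110000
+ 011110011110010010011101
= 101111000111011011001101
Result 101111000111011011001101: MSB = 1 → 12351181 − 16777216 = -4426035.
Both addends are non-negative but the stored result is negative: signed overflow. The true value 4362800 + 7988381 = 12351181 lies outside [-8388608, 8388607].

-4426035; overflow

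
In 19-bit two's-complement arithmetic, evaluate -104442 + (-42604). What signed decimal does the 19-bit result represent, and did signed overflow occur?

-104442 → 1100110100000000110
-42604 → 1110101100110010100
  1100110100000000110
+ 1110101100110010100
= 1011100000110011010  (discard carry-out 1)
Result 1011100000110011010: MSB = 1 → 377242 − 524288 = -147046.
Both addends are negative and so is the stored result: no signed overflow.

-147046; no overflow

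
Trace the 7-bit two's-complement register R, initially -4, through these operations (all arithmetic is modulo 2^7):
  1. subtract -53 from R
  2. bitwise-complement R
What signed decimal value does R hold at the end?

-50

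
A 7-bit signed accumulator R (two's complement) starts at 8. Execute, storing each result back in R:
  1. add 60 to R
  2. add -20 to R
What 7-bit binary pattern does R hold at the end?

0110000

Start: R = 8 = 0001000.
R = 8 + 60 = 68; wraps to -60 = 1000100
R = -60 + (-20) = -80; wraps to 48 = 0110000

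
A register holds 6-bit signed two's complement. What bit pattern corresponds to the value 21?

010101

21 is non-negative, so write it directly in 6 bits: 010101.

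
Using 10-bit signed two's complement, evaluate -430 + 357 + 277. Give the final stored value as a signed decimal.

-430 + 357 = -73 (1110110111)
-73 + 277 = 204 (0011001100)

204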